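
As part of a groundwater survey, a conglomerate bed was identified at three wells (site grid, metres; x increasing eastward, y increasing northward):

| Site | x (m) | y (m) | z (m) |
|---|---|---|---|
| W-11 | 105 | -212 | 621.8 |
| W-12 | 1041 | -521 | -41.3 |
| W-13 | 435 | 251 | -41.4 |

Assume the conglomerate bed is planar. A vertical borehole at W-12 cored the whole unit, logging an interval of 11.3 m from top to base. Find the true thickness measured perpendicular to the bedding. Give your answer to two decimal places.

Let the plane be z = a·x + b·y + c.
W-12−W-11: 936a − 309b = −663.1;  W-13−W-11: 330a + 463b = −663.2.
Solving gives a = −0.95630, b = −0.75080.
|∇z| = √(a²+b²) = 1.21582, so dip δ = arctan(1.21582) = 50.56°.
True thickness = vertical thickness × cos δ = 11.3 × cos 50.56° = 7.18 m.

7.18 m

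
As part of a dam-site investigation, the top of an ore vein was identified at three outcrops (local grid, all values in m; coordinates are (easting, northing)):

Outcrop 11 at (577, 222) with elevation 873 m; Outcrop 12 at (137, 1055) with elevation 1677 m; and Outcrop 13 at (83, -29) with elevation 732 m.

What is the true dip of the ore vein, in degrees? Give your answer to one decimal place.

Two edge vectors: Outcrop 11→Outcrop 12 = (-440, 833, 804), Outcrop 11→Outcrop 13 = (-494, -251, -141).
Normal n = (Outcrop 11→Outcrop 12) × (Outcrop 11→Outcrop 13) = (84351, -459216, 521942).
So ∂z/∂E = −n_x/n_z = −0.16161 and ∂z/∂N = −n_y/n_z = 0.87982.
Gradient magnitude |∇z| = √(a² + b²) = √(0.02612 + 0.77409) = 0.89454.
True dip = arctan(0.89454) = 41.8°, dipping toward S (azimuth ≈ 170°).

41.8°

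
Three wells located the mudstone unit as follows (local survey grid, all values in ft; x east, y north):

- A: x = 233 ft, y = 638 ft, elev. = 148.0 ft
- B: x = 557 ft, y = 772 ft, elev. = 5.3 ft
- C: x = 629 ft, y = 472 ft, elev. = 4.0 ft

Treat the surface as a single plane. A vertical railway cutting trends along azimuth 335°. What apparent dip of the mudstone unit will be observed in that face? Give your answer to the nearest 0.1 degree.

Let the plane be z = a·x + b·y + c.
B−A: 324a + 134b = −142.7;  C−A: 396a − 166b = −144.
Solving gives a = −0.40229, b = −0.09222.
Unit vector along 335° is (sin 335°, cos 335°) = (-0.4226, 0.9063).
Slope in that direction = a·(-0.4226) + b·(0.9063) = 0.08644.
Apparent dip = arctan|0.08644| = 4.9° (true dip is 22.4°, so apparent ≤ true as expected).

4.9°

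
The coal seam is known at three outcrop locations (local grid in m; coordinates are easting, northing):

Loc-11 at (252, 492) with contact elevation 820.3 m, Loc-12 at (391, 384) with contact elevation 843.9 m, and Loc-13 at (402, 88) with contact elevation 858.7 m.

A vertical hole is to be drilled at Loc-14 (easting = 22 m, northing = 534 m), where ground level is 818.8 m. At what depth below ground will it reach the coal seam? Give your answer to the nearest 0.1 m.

31.4 m

Let the plane be z = a·easting + b·northing + c.
Loc-12−Loc-11: 139a − 108b = 23.6;  Loc-13−Loc-11: 150a − 404b = 38.4.
Solving gives a = 0.13483, b = −0.04499.
Then c = 820.3 − a·252 − b·492 = 808.46.
At (22, 534): z_contact = 2.97 − 24.02 + 808.46 = 787.40 m.
Depth below ground = 818.8 − 787.40 = 31.4 m.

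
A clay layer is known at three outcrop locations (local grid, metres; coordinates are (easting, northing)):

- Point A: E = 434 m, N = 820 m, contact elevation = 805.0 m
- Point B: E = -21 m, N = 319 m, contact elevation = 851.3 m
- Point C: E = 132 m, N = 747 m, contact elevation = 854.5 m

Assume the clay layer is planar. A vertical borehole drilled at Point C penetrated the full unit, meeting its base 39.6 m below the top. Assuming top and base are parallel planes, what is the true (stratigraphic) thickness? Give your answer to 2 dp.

38.87 m

Two edge vectors: Point A→Point B = (-455, -501, 46.3), Point A→Point C = (-302, -73, 49.5).
Normal n = (Point A→Point B) × (Point A→Point C) = (-21419.6, 8539.9, -118087).
So ∂z/∂E = −n_x/n_z = −0.18139 and ∂z/∂N = −n_y/n_z = 0.07232.
|∇z| = √(a²+b²) = 0.19527, so dip δ = arctan(0.19527) = 11.05°.
True thickness = vertical thickness × cos δ = 39.6 × cos 11.05° = 38.87 m.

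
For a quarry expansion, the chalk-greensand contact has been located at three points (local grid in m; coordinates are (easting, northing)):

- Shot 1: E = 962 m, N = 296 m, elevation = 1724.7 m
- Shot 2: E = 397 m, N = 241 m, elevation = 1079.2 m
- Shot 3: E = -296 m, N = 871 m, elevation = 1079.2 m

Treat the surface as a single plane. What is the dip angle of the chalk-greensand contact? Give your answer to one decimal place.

Let the plane be z = a·E + b·N + c.
Shot 2−Shot 1: −565a − 55b = −645.5;  Shot 3−Shot 1: −1258a + 575b = −645.5.
Solving gives a = 1.03197, b = 1.13517.
Gradient magnitude |∇z| = √(a² + b²) = √(1.06497 + 1.28862) = 1.53414.
True dip = arctan(1.53414) = 56.9°, dipping toward SW (azimuth ≈ 222°).

56.9°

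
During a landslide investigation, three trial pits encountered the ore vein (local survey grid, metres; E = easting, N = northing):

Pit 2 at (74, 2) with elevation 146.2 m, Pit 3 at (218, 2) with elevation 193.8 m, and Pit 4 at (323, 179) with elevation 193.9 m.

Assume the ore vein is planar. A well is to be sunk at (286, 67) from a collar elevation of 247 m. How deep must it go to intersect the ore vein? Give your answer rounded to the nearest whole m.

43 m

Two edge vectors: Pit 2→Pit 3 = (144, 0, 47.6), Pit 2→Pit 4 = (249, 177, 47.7).
Normal n = (Pit 2→Pit 3) × (Pit 2→Pit 4) = (-8425.2, 4983.6, 25488).
So ∂z/∂E = −n_x/n_z = 0.33056 and ∂z/∂N = −n_y/n_z = −0.19553.
Intercept c from Pit 2: 146.2 − 24.46 + 0.39 = 122.13.
At (286, 67): z_contact = 94.5 − 13.1 + 122.13 = 203.6 m.
Depth below ground = 247 − 203.6 = 43 m.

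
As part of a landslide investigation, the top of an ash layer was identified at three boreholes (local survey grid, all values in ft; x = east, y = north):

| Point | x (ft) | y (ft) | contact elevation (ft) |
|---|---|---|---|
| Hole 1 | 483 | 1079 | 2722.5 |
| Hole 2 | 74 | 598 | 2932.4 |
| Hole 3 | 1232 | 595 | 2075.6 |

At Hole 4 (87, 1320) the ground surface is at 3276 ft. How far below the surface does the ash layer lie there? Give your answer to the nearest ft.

Let the plane be z = a·x + b·y + c.
Hole 2−Hole 1: −409a − 481b = 209.9;  Hole 3−Hole 1: 749a − 484b = −646.9.
Solving gives a = −0.73940, b = 0.19234.
Then c = 2722.5 − a·483 − b·1079 = 2872.10.
At (87, 1320): z_contact = −64.3 + 253.9 + 2872.10 = 3061.7 ft.
Depth below ground = 3276 − 3061.7 = 214 ft.

214 ft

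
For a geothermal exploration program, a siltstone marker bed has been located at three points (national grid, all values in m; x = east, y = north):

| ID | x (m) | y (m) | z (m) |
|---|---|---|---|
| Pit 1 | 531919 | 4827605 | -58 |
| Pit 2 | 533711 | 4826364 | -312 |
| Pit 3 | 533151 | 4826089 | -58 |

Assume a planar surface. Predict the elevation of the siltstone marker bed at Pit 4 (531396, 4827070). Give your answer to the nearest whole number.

253 m

Let the plane be z = a·x + b·y + c.
Pit 2−Pit 1: 1792a − 1241b = −254;  Pit 3−Pit 1: 1232a − 1516b = 0.
Solving gives a = −0.32419344, b = −0.26346063.
Then c = -58 − a·531919 − b·4827605 = 1444270.51.
At (531396, 4827070): z = −172275.1 − 1271742.9 + 1444270.51 = 252.5 m.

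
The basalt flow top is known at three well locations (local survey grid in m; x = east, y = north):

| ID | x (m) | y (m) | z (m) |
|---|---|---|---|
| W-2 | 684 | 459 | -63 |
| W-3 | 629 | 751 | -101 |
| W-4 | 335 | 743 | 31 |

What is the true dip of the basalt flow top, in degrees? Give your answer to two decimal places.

Two edge vectors: W-2→W-3 = (-55, 292, -38), W-2→W-4 = (-349, 284, 94).
Normal n = (W-2→W-3) × (W-2→W-4) = (38240, 18432, 86288).
So ∂z/∂x = −n_x/n_z = −0.44317 and ∂z/∂y = −n_y/n_z = −0.21361.
Gradient magnitude |∇z| = √(a² + b²) = √(0.19640 + 0.04563) = 0.49196.
True dip = arctan(0.49196) = 26.20°, dipping toward ENE (azimuth ≈ 064°).

26.20°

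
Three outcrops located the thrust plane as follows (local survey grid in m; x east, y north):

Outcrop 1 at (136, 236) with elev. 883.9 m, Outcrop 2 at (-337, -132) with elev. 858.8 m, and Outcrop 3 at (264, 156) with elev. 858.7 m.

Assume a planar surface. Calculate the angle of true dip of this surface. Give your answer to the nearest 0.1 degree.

11.2°

Two edge vectors: Outcrop 1→Outcrop 2 = (-473, -368, -25.1), Outcrop 1→Outcrop 3 = (128, -80, -25.2).
Normal n = (Outcrop 1→Outcrop 2) × (Outcrop 1→Outcrop 3) = (7265.6, -15132.4, 84944).
So ∂z/∂x = −n_x/n_z = −0.08553 and ∂z/∂y = −n_y/n_z = 0.17815.
Gradient magnitude |∇z| = √(a² + b²) = √(0.00732 + 0.03174) = 0.19762.
True dip = arctan(0.19762) = 11.2°, dipping toward SSE (azimuth ≈ 154°).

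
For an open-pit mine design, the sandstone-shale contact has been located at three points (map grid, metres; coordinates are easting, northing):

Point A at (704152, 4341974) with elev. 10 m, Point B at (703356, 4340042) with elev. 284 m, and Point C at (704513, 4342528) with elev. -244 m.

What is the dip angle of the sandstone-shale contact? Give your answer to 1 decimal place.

Let the plane be z = a·easting + b·northing + c.
Point B−Point A: −796a − 1932b = 274;  Point C−Point A: 361a + 554b = −254.
Solving gives a = −1.32154, b = 0.40266.
Gradient magnitude |∇z| = √(a² + b²) = √(1.74646 + 0.16214) = 1.38152.
True dip = arctan(1.38152) = 54.1°, dipping toward ESE (azimuth ≈ 107°).

54.1°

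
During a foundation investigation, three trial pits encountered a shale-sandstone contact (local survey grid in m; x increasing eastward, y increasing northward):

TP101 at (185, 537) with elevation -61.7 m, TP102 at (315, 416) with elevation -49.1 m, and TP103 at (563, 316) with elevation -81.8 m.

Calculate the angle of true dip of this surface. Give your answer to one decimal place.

28.0°

Let the plane be z = a·x + b·y + c.
TP102−TP101: 130a − 121b = 12.6;  TP103−TP101: 378a − 221b = −20.1.
Solving gives a = −0.30672, b = −0.43367.
Gradient magnitude |∇z| = √(a² + b²) = √(0.09408 + 0.18807) = 0.53117.
True dip = arctan(0.53117) = 28.0°, dipping toward NE (azimuth ≈ 035°).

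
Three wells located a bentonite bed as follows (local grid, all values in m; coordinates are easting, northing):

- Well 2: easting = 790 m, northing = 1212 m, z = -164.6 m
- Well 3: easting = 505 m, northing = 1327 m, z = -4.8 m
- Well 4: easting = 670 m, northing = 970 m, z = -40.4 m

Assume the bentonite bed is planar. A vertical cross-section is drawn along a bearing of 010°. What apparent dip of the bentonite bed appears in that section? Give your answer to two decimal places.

16.91°

Let the plane be z = a·easting + b·northing + c.
Well 3−Well 2: −285a + 115b = 159.8;  Well 4−Well 2: −120a − 242b = 124.2.
Solving gives a = −0.63978, b = −0.19598.
Unit vector along 010° is (sin 10°, cos 10°) = (0.1736, 0.9848).
Slope in that direction = a·(0.1736) + b·(0.9848) = −0.30410.
Apparent dip = arctan|0.30410| = 16.91° (true dip is 33.8°, so apparent ≤ true as expected).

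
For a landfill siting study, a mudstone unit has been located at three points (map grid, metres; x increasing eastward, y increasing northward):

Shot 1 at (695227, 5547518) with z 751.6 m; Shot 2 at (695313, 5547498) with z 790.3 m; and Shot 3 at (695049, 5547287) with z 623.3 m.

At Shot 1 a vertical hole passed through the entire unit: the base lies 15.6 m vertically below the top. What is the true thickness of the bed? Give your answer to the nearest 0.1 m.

13.8 m

Two edge vectors: Shot 1→Shot 2 = (86, -20, 38.7), Shot 1→Shot 3 = (-178, -231, -128.3).
Normal n = (Shot 1→Shot 2) × (Shot 1→Shot 3) = (11505.7, 4145.2, -23426).
So ∂z/∂x = −n_x/n_z = 0.49115 and ∂z/∂y = −n_y/n_z = 0.17695.
|∇z| = √(a²+b²) = 0.52205, so dip δ = arctan(0.52205) = 27.57°.
True thickness = vertical thickness × cos δ = 15.6 × cos 27.57° = 13.8 m.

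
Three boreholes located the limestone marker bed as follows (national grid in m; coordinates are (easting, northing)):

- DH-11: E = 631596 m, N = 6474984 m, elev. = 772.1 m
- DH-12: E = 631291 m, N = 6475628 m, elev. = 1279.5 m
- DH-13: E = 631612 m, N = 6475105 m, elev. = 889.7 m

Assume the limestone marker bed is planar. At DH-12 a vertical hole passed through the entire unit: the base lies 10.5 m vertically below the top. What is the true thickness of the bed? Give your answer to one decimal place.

7.5 m

Two edge vectors: DH-11→DH-12 = (-305, 644, 507.4), DH-11→DH-13 = (16, 121, 117.6).
Normal n = (DH-11→DH-12) × (DH-11→DH-13) = (14339, 43986.4, -47209).
So ∂z/∂E = −n_x/n_z = 0.30373 and ∂z/∂N = −n_y/n_z = 0.93174.
|∇z| = √(a²+b²) = 0.97999, so dip δ = arctan(0.97999) = 44.42°.
True thickness = vertical thickness × cos δ = 10.5 × cos 44.42° = 7.5 m.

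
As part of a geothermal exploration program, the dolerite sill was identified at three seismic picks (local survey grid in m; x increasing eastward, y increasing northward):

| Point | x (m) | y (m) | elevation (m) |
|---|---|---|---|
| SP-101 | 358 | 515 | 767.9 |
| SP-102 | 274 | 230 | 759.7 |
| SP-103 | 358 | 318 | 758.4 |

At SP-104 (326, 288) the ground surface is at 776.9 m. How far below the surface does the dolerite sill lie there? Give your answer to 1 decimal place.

17.8 m

Let the plane be z = a·x + b·y + c.
SP-102−SP-101: −84a − 285b = −8.2;  SP-103−SP-101: 0a − 197b = −9.5.
Solving gives a = −0.06600, b = 0.04822.
Then c = 767.9 − a·358 − b·515 = 766.69.
At (326, 288): z_contact = −21.51 + 13.89 + 766.69 = 759.07 m.
Depth below ground = 776.9 − 759.07 = 17.8 m.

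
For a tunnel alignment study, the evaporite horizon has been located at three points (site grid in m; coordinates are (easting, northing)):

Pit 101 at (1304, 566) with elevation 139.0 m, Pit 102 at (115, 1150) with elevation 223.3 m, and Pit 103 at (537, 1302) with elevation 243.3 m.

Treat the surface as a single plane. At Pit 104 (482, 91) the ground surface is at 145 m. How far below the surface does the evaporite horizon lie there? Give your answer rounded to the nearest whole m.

Two edge vectors: Pit 101→Pit 102 = (-1189, 584, 84.3), Pit 101→Pit 103 = (-767, 736, 104.3).
Normal n = (Pit 101→Pit 102) × (Pit 101→Pit 103) = (-1133.6, 59354.6, -427176).
So ∂z/∂E = −n_x/n_z = −0.00265 and ∂z/∂N = −n_y/n_z = 0.13895.
Intercept c from Pit 101: 139 + 3.46 − 78.64 = 63.82.
At (482, 91): z_contact = −1.3 + 12.6 + 63.82 = 75.2 m.
Depth below ground = 145 − 75.2 = 70 m.

70 m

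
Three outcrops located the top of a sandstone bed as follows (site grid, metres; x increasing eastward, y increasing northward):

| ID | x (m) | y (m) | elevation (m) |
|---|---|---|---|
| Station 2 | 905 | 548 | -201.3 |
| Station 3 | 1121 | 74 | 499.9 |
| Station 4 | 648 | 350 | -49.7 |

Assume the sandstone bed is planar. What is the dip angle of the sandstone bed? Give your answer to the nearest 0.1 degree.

Two edge vectors: Station 2→Station 3 = (216, -474, 701.2), Station 2→Station 4 = (-257, -198, 151.6).
Normal n = (Station 2→Station 3) × (Station 2→Station 4) = (66979.2, -212954, -164586).
So ∂z/∂x = −n_x/n_z = 0.40696 and ∂z/∂y = −n_y/n_z = −1.29388.
Gradient magnitude |∇z| = √(a² + b²) = √(0.16561 + 1.67412) = 1.35637.
True dip = arctan(1.35637) = 53.6°, dipping toward NNW (azimuth ≈ 343°).

53.6°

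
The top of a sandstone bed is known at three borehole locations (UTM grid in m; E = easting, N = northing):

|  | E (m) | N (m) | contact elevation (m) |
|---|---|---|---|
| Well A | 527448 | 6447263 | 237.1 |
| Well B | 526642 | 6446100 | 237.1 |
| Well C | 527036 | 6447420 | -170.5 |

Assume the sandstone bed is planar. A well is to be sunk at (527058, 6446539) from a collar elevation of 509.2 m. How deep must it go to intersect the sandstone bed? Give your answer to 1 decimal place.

184.6 m

Two edge vectors: Well A→Well B = (-806, -1163, 0), Well A→Well C = (-412, 157, -407.6).
Normal n = (Well A→Well B) × (Well A→Well C) = (474038.8, -328525.6, -605698).
So ∂z/∂E = −n_x/n_z = 0.782632269 and ∂z/∂N = −n_y/n_z = −0.542391753.
Intercept c from Well A: 237.1 − 412797.82 + 3496942.28 = 3084381.56.
At (527058, 6446539): z_contact = 412492.60 − 3496549.59 + 3084381.56 = 324.57 m.
Depth below ground = 509.2 − 324.57 = 184.6 m.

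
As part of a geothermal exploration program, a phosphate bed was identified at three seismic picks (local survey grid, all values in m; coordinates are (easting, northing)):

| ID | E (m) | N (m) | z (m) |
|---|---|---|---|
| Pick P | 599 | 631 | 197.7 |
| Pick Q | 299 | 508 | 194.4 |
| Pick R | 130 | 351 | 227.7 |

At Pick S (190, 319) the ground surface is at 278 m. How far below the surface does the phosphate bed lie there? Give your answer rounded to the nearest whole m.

Let the plane be z = a·E + b·N + c.
Pick Q−Pick P: −300a − 123b = −3.3;  Pick R−Pick P: −469a − 280b = 30.
Solving gives a = 0.17535, b = −0.40086.
Then c = 197.7 − a·599 − b·631 = 345.60.
At (190, 319): z_contact = 33.3 − 127.9 + 345.60 = 251.0 m.
Depth below ground = 278 − 251.0 = 27 m.

27 m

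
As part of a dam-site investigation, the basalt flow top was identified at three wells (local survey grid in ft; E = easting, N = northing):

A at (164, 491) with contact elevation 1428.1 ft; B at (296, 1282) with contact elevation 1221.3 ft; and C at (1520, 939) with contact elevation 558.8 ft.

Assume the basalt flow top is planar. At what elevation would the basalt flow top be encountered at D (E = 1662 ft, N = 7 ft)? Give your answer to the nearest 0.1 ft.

Two edge vectors: A→B = (132, 791, -206.8), A→C = (1356, 448, -869.3).
Normal n = (A→B) × (A→C) = (-594969.9, -165673.2, -1013460).
So ∂z/∂E = −n_x/n_z = −0.587068 and ∂z/∂N = −n_y/n_z = −0.163473.
Intercept c from A: 1428.1 + 96.28 + 80.27 = 1604.64.
At (1662, 7): z = −975.7 − 1.1 + 1604.64 = 627.8 ft.

627.8 ft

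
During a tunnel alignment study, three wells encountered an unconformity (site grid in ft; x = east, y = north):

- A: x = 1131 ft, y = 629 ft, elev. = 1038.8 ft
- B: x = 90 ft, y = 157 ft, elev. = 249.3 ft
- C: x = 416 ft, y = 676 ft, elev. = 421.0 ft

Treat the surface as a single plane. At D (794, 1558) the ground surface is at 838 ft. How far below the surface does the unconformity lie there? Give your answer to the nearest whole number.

275 ft

Two edge vectors: A→B = (-1041, -472, -789.5), A→C = (-715, 47, -617.8).
Normal n = (A→B) × (A→C) = (328708.1, -78637.3, -386407).
So ∂z/∂x = −n_x/n_z = 0.85068 and ∂z/∂y = −n_y/n_z = −0.20351.
Intercept c from A: 1038.8 − 962.12 + 128.01 = 204.69.
At (794, 1558): z_contact = 675.4 − 317.1 + 204.69 = 563.1 ft.
Depth below ground = 838 − 563.1 = 275 ft.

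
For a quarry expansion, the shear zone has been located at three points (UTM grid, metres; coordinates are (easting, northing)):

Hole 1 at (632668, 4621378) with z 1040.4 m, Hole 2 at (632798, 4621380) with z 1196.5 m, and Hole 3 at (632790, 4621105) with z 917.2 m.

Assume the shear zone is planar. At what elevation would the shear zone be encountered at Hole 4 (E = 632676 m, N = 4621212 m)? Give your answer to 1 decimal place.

Two edge vectors: Hole 1→Hole 2 = (130, 2, 156.1), Hole 1→Hole 3 = (122, -273, -123.2).
Normal n = (Hole 1→Hole 2) × (Hole 1→Hole 3) = (42368.9, 35060.2, -35734).
So ∂z/∂E = −n_x/n_z = 1.185674708 and ∂z/∂N = −n_y/n_z = 0.981144009.
Intercept c from Hole 1: 1040.4 − 750138.45 − 4534237.34 = −5283335.38.
At (632676, 4621212): z = 750147.9 + 4534074.5 − 5283335.38 = 887.0 m.

887.0 m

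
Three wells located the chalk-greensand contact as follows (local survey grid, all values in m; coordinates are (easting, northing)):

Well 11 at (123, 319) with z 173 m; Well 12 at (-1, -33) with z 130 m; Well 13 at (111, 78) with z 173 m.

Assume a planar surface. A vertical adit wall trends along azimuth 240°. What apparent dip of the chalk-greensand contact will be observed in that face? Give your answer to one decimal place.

18.8°

Two edge vectors: Well 11→Well 12 = (-124, -352, -43), Well 11→Well 13 = (-12, -241, 0).
Normal n = (Well 11→Well 12) × (Well 11→Well 13) = (-10363, 516, 25660).
So ∂z/∂E = −n_x/n_z = 0.40386 and ∂z/∂N = −n_y/n_z = −0.02011.
Unit vector along 240° is (sin 240°, cos 240°) = (-0.8660, -0.5000).
Slope in that direction = a·(-0.8660) + b·(-0.5000) = −0.33970.
Apparent dip = arctan|0.33970| = 18.8° (true dip is 22.0°, so apparent ≤ true as expected).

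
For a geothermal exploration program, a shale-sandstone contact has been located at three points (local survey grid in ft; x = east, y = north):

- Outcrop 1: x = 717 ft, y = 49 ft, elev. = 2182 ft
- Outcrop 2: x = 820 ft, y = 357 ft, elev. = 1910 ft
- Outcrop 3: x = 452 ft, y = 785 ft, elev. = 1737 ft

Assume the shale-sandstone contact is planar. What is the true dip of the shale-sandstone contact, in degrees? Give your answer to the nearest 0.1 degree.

Let the plane be z = a·x + b·y + c.
Outcrop 2−Outcrop 1: 103a + 308b = −272;  Outcrop 3−Outcrop 1: −265a + 736b = −445.
Solving gives a = −0.40102, b = −0.74901.
Gradient magnitude |∇z| = √(a² + b²) = √(0.16082 + 0.56101) = 0.84961.
True dip = arctan(0.84961) = 40.4°, dipping toward NNE (azimuth ≈ 028°).

40.4°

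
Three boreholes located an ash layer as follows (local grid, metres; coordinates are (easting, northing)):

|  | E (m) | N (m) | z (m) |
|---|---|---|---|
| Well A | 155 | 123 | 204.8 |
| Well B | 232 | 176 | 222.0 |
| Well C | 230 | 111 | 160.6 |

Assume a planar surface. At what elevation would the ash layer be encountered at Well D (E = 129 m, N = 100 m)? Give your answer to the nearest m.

Two edge vectors: Well A→Well B = (77, 53, 17.2), Well A→Well C = (75, -12, -44.2).
Normal n = (Well A→Well B) × (Well A→Well C) = (-2136.2, 4693.4, -4899).
So ∂z/∂E = −n_x/n_z = −0.43605 and ∂z/∂N = −n_y/n_z = 0.95803.
Intercept c from Well A: 204.8 + 67.59 − 117.84 = 154.55.
At (129, 100): z = −56.3 + 95.8 + 154.55 = 194.1 m.

194 m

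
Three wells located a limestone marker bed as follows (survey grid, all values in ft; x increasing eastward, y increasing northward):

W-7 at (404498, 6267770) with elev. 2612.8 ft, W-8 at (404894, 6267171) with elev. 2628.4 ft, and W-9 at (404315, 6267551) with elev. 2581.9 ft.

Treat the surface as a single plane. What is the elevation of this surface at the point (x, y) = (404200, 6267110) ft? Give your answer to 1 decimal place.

2548.0 ft

Two edge vectors: W-7→W-8 = (396, -599, 15.6), W-7→W-9 = (-183, -219, -30.9).
Normal n = (W-7→W-8) × (W-7→W-9) = (21925.5, 9381.6, -196341).
So ∂z/∂x = −n_x/n_z = 0.111670512 and ∂z/∂y = −n_y/n_z = 0.047782175.
Intercept c from W-7: 2612.8 − 45170.50 − 299487.68 = −342045.38.
At (404200, 6267110): z = 45137.2 + 299456.1 − 342045.38 = 2548.0 ft.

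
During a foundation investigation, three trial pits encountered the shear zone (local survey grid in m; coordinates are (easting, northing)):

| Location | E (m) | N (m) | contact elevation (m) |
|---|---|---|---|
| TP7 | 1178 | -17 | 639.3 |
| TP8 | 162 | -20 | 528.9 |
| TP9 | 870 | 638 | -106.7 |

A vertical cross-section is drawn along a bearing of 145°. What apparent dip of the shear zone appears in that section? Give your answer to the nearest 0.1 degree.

43.7°

Let the plane be z = a·E + b·N + c.
TP8−TP7: −1016a − 3b = −110.4;  TP9−TP7: −308a + 655b = −746.
Solving gives a = 0.11187, b = −1.08633.
Unit vector along 145° is (sin 145°, cos 145°) = (0.5736, -0.8192).
Slope in that direction = a·(0.5736) + b·(-0.8192) = 0.95403.
Apparent dip = arctan|0.95403| = 43.7° (true dip is 47.5°, so apparent ≤ true as expected).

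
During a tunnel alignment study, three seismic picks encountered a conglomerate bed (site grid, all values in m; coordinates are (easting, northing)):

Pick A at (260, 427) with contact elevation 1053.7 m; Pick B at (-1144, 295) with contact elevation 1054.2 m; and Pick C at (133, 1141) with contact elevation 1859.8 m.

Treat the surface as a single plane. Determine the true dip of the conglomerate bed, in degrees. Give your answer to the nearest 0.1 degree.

48.1°

Two edge vectors: Pick A→Pick B = (-1404, -132, 0.5), Pick A→Pick C = (-127, 714, 806.1).
Normal n = (Pick A→Pick B) × (Pick A→Pick C) = (-106762.2, 1131700.9, -1019220).
So ∂z/∂E = −n_x/n_z = −0.10475 and ∂z/∂N = −n_y/n_z = 1.11036.
Gradient magnitude |∇z| = √(a² + b²) = √(0.01097 + 1.23290) = 1.11529.
True dip = arctan(1.11529) = 48.1°, dipping toward S (azimuth ≈ 175°).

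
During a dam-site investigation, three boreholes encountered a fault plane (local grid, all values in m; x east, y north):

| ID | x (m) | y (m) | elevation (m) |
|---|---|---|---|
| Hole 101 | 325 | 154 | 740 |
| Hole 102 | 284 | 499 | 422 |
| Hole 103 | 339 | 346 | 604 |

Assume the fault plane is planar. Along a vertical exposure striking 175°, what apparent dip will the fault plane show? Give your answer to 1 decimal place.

Let the plane be z = a·x + b·y + c.
Hole 102−Hole 101: −41a + 345b = −318;  Hole 103−Hole 101: 14a + 192b = −136.
Solving gives a = 1.11290, b = −0.78948.
Unit vector along 175° is (sin 175°, cos 175°) = (0.0872, -0.9962).
Slope in that direction = a·(0.0872) + b·(-0.9962) = 0.88347.
Apparent dip = arctan|0.88347| = 41.5° (true dip is 53.8°, so apparent ≤ true as expected).

41.5°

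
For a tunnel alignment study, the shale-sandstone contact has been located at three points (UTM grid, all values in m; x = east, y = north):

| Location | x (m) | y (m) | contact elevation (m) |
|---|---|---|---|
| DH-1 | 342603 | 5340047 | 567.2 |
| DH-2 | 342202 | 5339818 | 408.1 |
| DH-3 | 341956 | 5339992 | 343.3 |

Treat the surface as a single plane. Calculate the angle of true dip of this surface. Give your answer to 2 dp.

19.44°

Two edge vectors: DH-1→DH-2 = (-401, -229, -159.1), DH-1→DH-3 = (-647, -55, -223.9).
Normal n = (DH-1→DH-2) × (DH-1→DH-3) = (42522.6, 13153.8, -126108).
So ∂z/∂x = −n_x/n_z = 0.33719 and ∂z/∂y = −n_y/n_z = 0.10431.
Gradient magnitude |∇z| = √(a² + b²) = √(0.11370 + 0.01088) = 0.35296.
True dip = arctan(0.35296) = 19.44°, dipping toward WSW (azimuth ≈ 253°).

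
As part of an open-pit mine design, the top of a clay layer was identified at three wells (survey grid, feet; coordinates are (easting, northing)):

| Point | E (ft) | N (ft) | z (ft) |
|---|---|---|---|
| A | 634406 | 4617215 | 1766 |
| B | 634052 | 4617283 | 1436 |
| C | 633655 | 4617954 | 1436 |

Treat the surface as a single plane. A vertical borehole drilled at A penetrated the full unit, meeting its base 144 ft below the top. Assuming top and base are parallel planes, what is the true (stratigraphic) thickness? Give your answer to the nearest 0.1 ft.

Let the plane be z = a·E + b·N + c.
B−A: −354a + 68b = −330;  C−A: −751a + 739b = −330.
Solving gives a = 1.05173, b = 0.62226.
|∇z| = √(a²+b²) = 1.22203, so dip δ = arctan(1.22203) = 50.71°.
True thickness = vertical thickness × cos δ = 144 × cos 50.71° = 91.2 ft.

91.2 ft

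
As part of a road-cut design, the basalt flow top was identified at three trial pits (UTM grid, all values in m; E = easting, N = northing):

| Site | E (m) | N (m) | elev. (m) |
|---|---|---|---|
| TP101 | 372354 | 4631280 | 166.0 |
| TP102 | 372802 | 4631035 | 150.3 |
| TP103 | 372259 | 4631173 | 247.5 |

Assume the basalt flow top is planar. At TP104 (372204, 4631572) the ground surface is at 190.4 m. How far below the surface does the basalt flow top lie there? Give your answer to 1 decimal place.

Let the plane be z = a·E + b·N + c.
TP102−TP101: 448a − 245b = −15.7;  TP103−TP101: −95a − 107b = 81.5.
Solving gives a = −0.303989552, b = −0.491784977.
Then c = 166 − a·372354 − b·4631280 = 2390951.65.
At (372204, 4631572): z_contact = −113146.13 − 2277737.53 + 2390951.65 = 68.00 m.
Depth below ground = 190.4 − 68.00 = 122.4 m.

122.4 m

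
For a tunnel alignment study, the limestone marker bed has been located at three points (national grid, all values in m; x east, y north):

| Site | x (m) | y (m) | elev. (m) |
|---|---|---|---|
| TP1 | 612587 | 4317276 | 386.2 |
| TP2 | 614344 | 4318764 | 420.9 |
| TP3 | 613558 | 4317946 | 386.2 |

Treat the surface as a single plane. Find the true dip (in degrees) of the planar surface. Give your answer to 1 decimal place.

Let the plane be z = a·x + b·y + c.
TP2−TP1: 1757a + 1488b = 34.7;  TP3−TP1: 971a + 670b = 0.
Solving gives a = −0.08686, b = 0.12588.
Gradient magnitude |∇z| = √(a² + b²) = √(0.00754 + 0.01585) = 0.15294.
True dip = arctan(0.15294) = 8.7°, dipping toward SE (azimuth ≈ 145°).

8.7°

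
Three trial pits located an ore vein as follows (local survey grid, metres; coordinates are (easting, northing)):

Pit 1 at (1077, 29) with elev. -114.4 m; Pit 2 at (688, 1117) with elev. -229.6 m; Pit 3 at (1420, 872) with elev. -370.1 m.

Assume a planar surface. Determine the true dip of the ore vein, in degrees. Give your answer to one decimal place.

18.0°

Let the plane be z = a·E + b·N + c.
Pit 2−Pit 1: −389a + 1088b = −115.2;  Pit 3−Pit 1: 343a + 843b = −255.7.
Solving gives a = −0.25829, b = −0.19823.
Gradient magnitude |∇z| = √(a² + b²) = √(0.06671 + 0.03929) = 0.32559.
True dip = arctan(0.32559) = 18.0°, dipping toward NE (azimuth ≈ 052°).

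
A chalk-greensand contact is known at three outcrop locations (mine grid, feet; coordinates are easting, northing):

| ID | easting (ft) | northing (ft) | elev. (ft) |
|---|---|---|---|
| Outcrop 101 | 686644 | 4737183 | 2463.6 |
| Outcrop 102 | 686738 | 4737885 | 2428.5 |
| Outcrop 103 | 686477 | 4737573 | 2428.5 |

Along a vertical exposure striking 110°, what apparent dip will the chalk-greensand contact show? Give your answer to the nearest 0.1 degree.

Two edge vectors: Outcrop 101→Outcrop 102 = (94, 702, -35.1), Outcrop 101→Outcrop 103 = (-167, 390, -35.1).
Normal n = (Outcrop 101→Outcrop 102) × (Outcrop 101→Outcrop 103) = (-10951.2, 9161.1, 153894).
So ∂z/∂easting = −n_x/n_z = 0.07116 and ∂z/∂northing = −n_y/n_z = −0.05953.
Unit vector along 110° is (sin 110°, cos 110°) = (0.9397, -0.3420).
Slope in that direction = a·(0.9397) + b·(-0.3420) = 0.08723.
Apparent dip = arctan|0.08723| = 5.0° (true dip is 5.3°, so apparent ≤ true as expected).

5.0°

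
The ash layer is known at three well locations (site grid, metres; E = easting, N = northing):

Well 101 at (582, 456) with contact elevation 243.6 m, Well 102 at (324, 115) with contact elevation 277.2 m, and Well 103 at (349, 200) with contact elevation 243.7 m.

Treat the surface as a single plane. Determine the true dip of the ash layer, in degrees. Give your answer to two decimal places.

Two edge vectors: Well 101→Well 102 = (-258, -341, 33.6), Well 101→Well 103 = (-233, -256, 0.1).
Normal n = (Well 101→Well 102) × (Well 101→Well 103) = (8567.5, -7803, -13405).
So ∂z/∂E = −n_x/n_z = 0.63913 and ∂z/∂N = −n_y/n_z = −0.58210.
Gradient magnitude |∇z| = √(a² + b²) = √(0.40848 + 0.33884) = 0.86448.
True dip = arctan(0.86448) = 40.84°, dipping toward NW (azimuth ≈ 312°).

40.84°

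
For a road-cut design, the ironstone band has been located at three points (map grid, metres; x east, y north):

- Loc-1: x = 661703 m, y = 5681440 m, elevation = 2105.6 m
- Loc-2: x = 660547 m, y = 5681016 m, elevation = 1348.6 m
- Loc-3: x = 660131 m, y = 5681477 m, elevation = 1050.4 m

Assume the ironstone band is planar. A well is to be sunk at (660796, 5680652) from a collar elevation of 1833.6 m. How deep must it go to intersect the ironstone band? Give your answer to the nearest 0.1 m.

Two edge vectors: Loc-1→Loc-2 = (-1156, -424, -757), Loc-1→Loc-3 = (-1572, 37, -1055.2).
Normal n = (Loc-1→Loc-2) × (Loc-1→Loc-3) = (475413.8, -29807.2, -709300).
So ∂z/∂x = −n_x/n_z = 0.670257719 and ∂z/∂y = −n_y/n_z = −0.042023403.
Intercept c from Loc-1: 2105.6 − 443511.54 + 238753.44 = −202652.50.
At (660796, 5680652): z_contact = 442903.62 − 238720.33 − 202652.50 = 1530.79 m.
Depth below ground = 1833.6 − 1530.79 = 302.8 m.

302.8 m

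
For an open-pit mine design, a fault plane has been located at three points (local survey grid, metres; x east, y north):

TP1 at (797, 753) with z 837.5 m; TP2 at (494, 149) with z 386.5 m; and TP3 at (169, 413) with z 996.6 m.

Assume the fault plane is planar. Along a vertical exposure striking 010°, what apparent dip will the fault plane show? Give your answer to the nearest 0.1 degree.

45.7°

Two edge vectors: TP1→TP2 = (-303, -604, -451), TP1→TP3 = (-628, -340, 159.1).
Normal n = (TP1→TP2) × (TP1→TP3) = (-249436.4, 331435.3, -276292).
So ∂z/∂x = −n_x/n_z = −0.90280 and ∂z/∂y = −n_y/n_z = 1.19958.
Unit vector along 010° is (sin 10°, cos 10°) = (0.1736, 0.9848).
Slope in that direction = a·(0.1736) + b·(0.9848) = 1.02459.
Apparent dip = arctan|1.02459| = 45.7° (true dip is 56.3°, so apparent ≤ true as expected).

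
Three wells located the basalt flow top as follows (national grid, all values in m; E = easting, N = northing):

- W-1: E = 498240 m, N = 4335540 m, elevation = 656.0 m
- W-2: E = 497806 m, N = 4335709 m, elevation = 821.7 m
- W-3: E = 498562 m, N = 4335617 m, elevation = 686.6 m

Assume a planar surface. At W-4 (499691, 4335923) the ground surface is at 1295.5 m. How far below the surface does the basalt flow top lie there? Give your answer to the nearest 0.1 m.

474.3 m

Let the plane be z = a·E + b·N + c.
W-2−W-1: −434a + 169b = 165.7;  W-3−W-1: 322a + 77b = 30.6.
Solving gives a = −0.086382577, b = 0.758638827.
Then c = 656 − a·498240 − b·4335540 = −3245413.72.
At (499691, 4335923): z_contact = −43164.60 + 3289399.54 − 3245413.72 = 821.22 m.
Depth below ground = 1295.5 − 821.22 = 474.3 m.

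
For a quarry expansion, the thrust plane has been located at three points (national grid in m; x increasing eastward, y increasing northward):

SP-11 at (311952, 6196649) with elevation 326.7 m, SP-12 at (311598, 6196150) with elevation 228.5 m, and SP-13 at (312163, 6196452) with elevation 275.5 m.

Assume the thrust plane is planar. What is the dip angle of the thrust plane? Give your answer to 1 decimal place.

12.7°

Let the plane be z = a·x + b·y + c.
SP-12−SP-11: −354a − 499b = −98.2;  SP-13−SP-11: 211a − 197b = −51.2.
Solving gives a = −0.03544, b = 0.22194.
Gradient magnitude |∇z| = √(a² + b²) = √(0.00126 + 0.04926) = 0.22475.
True dip = arctan(0.22475) = 12.7°, dipping toward S (azimuth ≈ 171°).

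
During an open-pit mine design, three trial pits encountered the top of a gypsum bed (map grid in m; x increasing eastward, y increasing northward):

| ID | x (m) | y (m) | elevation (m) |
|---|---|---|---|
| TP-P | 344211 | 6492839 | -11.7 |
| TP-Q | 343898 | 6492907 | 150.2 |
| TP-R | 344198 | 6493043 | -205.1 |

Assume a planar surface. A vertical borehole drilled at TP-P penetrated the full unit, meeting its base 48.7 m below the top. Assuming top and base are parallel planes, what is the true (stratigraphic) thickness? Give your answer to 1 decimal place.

30.6 m

Two edge vectors: TP-P→TP-Q = (-313, 68, 161.9), TP-P→TP-R = (-13, 204, -193.4).
Normal n = (TP-P→TP-Q) × (TP-P→TP-R) = (-46178.8, -62638.9, -62968).
So ∂z/∂x = −n_x/n_z = −0.73337 and ∂z/∂y = −n_y/n_z = −0.99477.
|∇z| = √(a²+b²) = 1.23588, so dip δ = arctan(1.23588) = 51.02°.
True thickness = vertical thickness × cos δ = 48.7 × cos 51.02° = 30.6 m.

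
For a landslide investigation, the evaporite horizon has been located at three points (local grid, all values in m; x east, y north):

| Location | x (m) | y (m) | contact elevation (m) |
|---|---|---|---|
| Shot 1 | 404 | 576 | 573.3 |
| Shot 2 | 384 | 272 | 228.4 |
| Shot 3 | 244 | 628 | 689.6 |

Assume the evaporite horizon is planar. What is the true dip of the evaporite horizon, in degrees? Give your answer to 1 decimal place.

Two edge vectors: Shot 1→Shot 2 = (-20, -304, -344.9), Shot 1→Shot 3 = (-160, 52, 116.3).
Normal n = (Shot 1→Shot 2) × (Shot 1→Shot 3) = (-17420.4, 57510, -49680).
So ∂z/∂x = −n_x/n_z = −0.35065 and ∂z/∂y = −n_y/n_z = 1.15761.
Gradient magnitude |∇z| = √(a² + b²) = √(0.12296 + 1.34006) = 1.20955.
True dip = arctan(1.20955) = 50.4°, dipping toward SSE (azimuth ≈ 163°).

50.4°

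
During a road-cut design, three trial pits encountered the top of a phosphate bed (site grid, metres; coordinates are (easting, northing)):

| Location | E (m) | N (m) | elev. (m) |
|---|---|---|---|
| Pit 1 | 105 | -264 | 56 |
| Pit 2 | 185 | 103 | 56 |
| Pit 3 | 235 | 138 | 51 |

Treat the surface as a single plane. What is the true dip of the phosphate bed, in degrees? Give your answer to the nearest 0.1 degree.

6.9°

Two edge vectors: Pit 1→Pit 2 = (80, 367, 0), Pit 1→Pit 3 = (130, 402, -5).
Normal n = (Pit 1→Pit 2) × (Pit 1→Pit 3) = (-1835, 400, -15550).
So ∂z/∂E = −n_x/n_z = −0.11801 and ∂z/∂N = −n_y/n_z = 0.02572.
Gradient magnitude |∇z| = √(a² + b²) = √(0.01393 + 0.00066) = 0.12078.
True dip = arctan(0.12078) = 6.9°, dipping toward ESE (azimuth ≈ 102°).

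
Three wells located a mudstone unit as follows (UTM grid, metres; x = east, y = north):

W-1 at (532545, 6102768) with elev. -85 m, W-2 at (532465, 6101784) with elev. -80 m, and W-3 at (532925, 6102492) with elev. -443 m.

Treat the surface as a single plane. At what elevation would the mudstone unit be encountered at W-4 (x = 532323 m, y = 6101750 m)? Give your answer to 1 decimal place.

44.5 m

Let the plane be z = a·x + b·y + c.
W-2−W-1: −80a − 984b = 5;  W-3−W-1: 380a − 276b = −358.
Solving gives a = −0.893060606, b = 0.067525253.
Then c = -85 − a·532545 − b·6102768 = 63419.01.
At (532323, 6101750): z = −475396.7 + 412022.2 + 63419.01 = 44.5 m.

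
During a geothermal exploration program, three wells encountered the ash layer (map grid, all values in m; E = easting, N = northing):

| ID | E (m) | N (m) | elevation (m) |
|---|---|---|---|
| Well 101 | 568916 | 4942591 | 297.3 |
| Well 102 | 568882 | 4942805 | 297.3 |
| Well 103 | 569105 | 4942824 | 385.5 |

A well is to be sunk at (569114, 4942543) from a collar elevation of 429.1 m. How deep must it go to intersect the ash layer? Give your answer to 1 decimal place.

Let the plane be z = a·E + b·N + c.
Well 102−Well 101: −34a + 214b = 0;  Well 103−Well 101: 189a + 233b = 88.2.
Solving gives a = 0.390233212, b = 0.061999669.
Then c = 297.3 − a·568916 − b·4942591 = −528151.63.
At (569114, 4942543): z_contact = 222087.18 + 306436.03 − 528151.63 = 371.59 m.
Depth below ground = 429.1 − 371.59 = 57.5 m.

57.5 m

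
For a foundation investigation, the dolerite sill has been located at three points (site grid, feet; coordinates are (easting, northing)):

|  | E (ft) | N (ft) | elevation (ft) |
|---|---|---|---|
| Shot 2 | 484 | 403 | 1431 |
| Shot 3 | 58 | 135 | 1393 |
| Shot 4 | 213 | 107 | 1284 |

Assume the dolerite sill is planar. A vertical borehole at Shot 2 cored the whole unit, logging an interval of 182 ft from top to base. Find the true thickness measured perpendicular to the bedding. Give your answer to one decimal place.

Two edge vectors: Shot 2→Shot 3 = (-426, -268, -38), Shot 2→Shot 4 = (-271, -296, -147).
Normal n = (Shot 2→Shot 3) × (Shot 2→Shot 4) = (28148, -52324, 53468).
So ∂z/∂E = −n_x/n_z = −0.52645 and ∂z/∂N = −n_y/n_z = 0.97860.
|∇z| = √(a²+b²) = 1.11122, so dip δ = arctan(1.11122) = 48.02°.
True thickness = vertical thickness × cos δ = 182 × cos 48.02° = 121.7 ft.

121.7 ft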